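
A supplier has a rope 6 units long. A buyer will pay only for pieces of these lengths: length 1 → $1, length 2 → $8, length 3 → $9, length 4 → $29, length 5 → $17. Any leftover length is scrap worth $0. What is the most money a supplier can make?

37

Build best[k] bottom-up: best[k] = max over allowed piece i of (p[i] + best[k−i]).
best[1] = 1
best[2] = max(1+1, 8+0) = 8
best[3] = max(1+8, 8+1, 9+0) = 9
best[4] = max(1+9, 8+8, 9+1, 29+0) = 29
best[5] = max(1+29, 8+9, 9+8, 29+1, 17+0) = 30
best[6] = max(1+30, 8+29, 9+9, 29+8, 17+1) = 37
One optimal cutting: 4 + 2 → $37.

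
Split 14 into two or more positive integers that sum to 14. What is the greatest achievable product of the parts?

162

Fill g[k] for k=2..14: at each k try every first piece i and multiply by the better of (k−i) uncut or g[k−i].
g[2] = 1*max(1,0) = 1*1 = 1
g[3] = 1*max(2,1) = 1*2 = 2
g[4] = 2*max(2,1) = 2*2 = 4
g[5] = 2*max(3,2) = 2*3 = 6
g[6] = 3*max(3,2) = 3*3 = 9
g[7] = 2*max(5,6) = 2*6 = 12
g[8] = 2*max(6,9) = 2*9 = 18
g[9] = 3*max(6,9) = 3*9 = 27
g[10] = 2*max(8,18) = 2*18 = 36
g[11] = 2*max(9,27) = 2*27 = 54
g[12] = 3*max(9,27) = 3*27 = 81
g[13] = 2*max(11,54) = 2*54 = 108
g[14] = 2*max(12,81) = 2*81 = 162
One optimal split: 3 + 3 + 3 + 3 + 2; product 3*3*3*3*2 = 162.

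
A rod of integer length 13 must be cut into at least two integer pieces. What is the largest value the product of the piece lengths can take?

Fill g[k] for k=2..13: at each k try every first piece i and multiply by the better of (k−i) uncut or g[k−i].
g[2] = 1·max(1,0) = 1·1 = 1
g[3] = 1·max(2,1) = 1·2 = 2
g[4] = 2·max(2,1) = 2·2 = 4
g[5] = 2·max(3,2) = 2·3 = 6
g[6] = 3·max(3,2) = 3·3 = 9
g[7] = 2·max(5,6) = 2·6 = 12
g[8] = 2·max(6,9) = 2·9 = 18
g[9] = 3·max(6,9) = 3·9 = 27
g[10] = 2·max(8,18) = 2·18 = 36
g[11] = 2·max(9,27) = 2·27 = 54
g[12] = 3·max(9,27) = 3·27 = 81
g[13] = 2·max(11,54) = 2·54 = 108
One optimal split: 3 + 3 + 3 + 2 + 2; product 3·3·3·2·2 = 108.

108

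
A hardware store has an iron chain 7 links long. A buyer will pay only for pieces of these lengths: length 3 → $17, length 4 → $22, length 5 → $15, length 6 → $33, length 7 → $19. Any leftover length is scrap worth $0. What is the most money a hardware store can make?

Let r[k] be the best obtainable value from length k. For each k, try every first piece i and keep the best of price[i] + r[k−i].
r[1] = 0
r[2] = 0
r[3] = 17
r[4] = max(17+0, 22+0) = 22
r[5] = max(17+0, 22+0, 15+0) = 22
r[6] = max(17+17, 22+0, 15+0, 33+0) = 34
r[7] = max(17+22, 22+17, 15+0, 33+0, 19+0) = 39
One optimal cutting: 4 + 3 → $39.

39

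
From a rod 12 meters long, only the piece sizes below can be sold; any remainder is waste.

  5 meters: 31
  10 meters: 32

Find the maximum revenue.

Consider every possible first cut. r[k] is the best of p[i]+r[k−i] over all sellable i≤k.
r[1] = 0
r[2] = 0
r[3] = 0
r[4] = 0
r[5] = 31
r[6] = 31
r[7] = 31
r[8] = 31
r[9] = 31
r[10] = max(31+31, 32+0) = 62
r[11] = max(31+31, 32+0) = 62
r[12] = max(31+31, 32+0) = 62
One optimal cutting: pieces 5 + 5 with 2 meters of scrap → 62.

62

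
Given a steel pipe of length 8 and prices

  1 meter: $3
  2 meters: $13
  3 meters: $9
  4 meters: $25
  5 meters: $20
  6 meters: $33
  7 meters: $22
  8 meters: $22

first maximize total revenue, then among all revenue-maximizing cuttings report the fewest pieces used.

Let r[k] be the best obtainable value from length k. For each k, try every first piece i and keep the best of price[i] + r[k−i].
r[1] = 3
r[2] = 13
r[3] = 16  (first piece 1, then r[2]=13)
r[4] = 26  (first piece 2, then r[2]=13)
r[5] = 29  (first piece 1, then r[4]=26)
r[6] = 39  (first piece 2, then r[4]=26)
r[7] = 42  (first piece 1, then r[6]=39)
r[8] = 52  (first piece 2, then r[6]=39)
Maximum revenue is $52.
Now minimize piece count subject to staying optimal: for each k, pieces[k] = 1 + min over i with p[i]+r[k−i]=r[k] of pieces[k−i].
pieces[5] = 3
pieces[6] = 3
pieces[7] = 4
pieces[8] = 4

4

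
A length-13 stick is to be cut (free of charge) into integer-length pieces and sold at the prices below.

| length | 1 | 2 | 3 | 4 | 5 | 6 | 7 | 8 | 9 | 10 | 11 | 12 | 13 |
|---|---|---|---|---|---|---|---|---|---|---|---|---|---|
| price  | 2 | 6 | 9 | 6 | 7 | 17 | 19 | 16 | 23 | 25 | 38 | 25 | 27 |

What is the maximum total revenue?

44

Let v[k] be the best obtainable value from length k. For each k, try every first piece i and keep the best of price[i] + v[k−i].
v[1] = 2
v[2] = 6
v[3] = 9
v[4] = 12  (first piece 2, then v[2]=6)
v[5] = 15  (first piece 2, then v[3]=9)
v[6] = 18  (first piece 2, then v[4]=12)
v[7] = 21  (first piece 2, then v[5]=15)
v[8] = 24  (first piece 2, then v[6]=18)
v[9] = 27  (first piece 2, then v[7]=21)
v[10] = 30  (first piece 2, then v[8]=24)
v[11] = 38
v[12] = 40  (first piece 1, then v[11]=38)
v[13] = 44  (first piece 2, then v[11]=38)
One optimal cutting: 11 + 2 → 38 + 6 = 44.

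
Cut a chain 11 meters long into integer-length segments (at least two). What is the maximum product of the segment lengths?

Define m[k] = max over 1≤i<k of i · max(k−i, m[k−i]); the inner max lets the remainder stay uncut if that's better.
Small cases: m[2]=1, m[3]=2.
m[4] = 2*max(2,1) = 2*2 = 4
m[5] = 2*max(3,2) = 2*3 = 6
m[6] = 3*max(3,2) = 3*3 = 9
m[7] = 2*max(5,6) = 2*6 = 12
m[8] = 2*max(6,9) = 2*9 = 18
m[9] = 3*max(6,9) = 3*9 = 27
m[10] = 2*max(8,18) = 2*18 = 36
m[11] = 2*max(9,27) = 2*27 = 54
One optimal split: 3 + 3 + 3 + 2; product 3*3*3*2 = 54.

54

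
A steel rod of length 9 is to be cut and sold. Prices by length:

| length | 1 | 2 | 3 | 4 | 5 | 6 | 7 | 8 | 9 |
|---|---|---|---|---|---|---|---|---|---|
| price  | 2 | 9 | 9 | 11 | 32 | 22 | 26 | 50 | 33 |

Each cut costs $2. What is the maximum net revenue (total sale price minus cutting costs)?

50

Let net[k] be the best obtainable value from length k. For each k, try every first piece i and keep the best of price[i] + net[k−i] minus the 2 cut fee when i<k.
net[1] = 2
net[2] = 9
net[3] = 9  (first piece 1, then net[2]=9)
net[4] = 16  (first piece 2, then net[2]=9)
net[5] = 32
net[6] = 32  (first piece 1, then net[5]=32)
net[7] = 39  (first piece 2, then net[5]=32)
net[8] = 50
net[9] = 50  (first piece 1, then net[8]=50)
One optimal plan: pieces 8 + 1 (1 cut) → $52 − $2 = $50.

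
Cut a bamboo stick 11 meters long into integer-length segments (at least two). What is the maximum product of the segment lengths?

Define prod[k] = max over 1≤i<k of i · max(k−i, prod[k−i]); the inner max lets the remainder stay uncut if that's better.
Small cases: prod[2]=1, prod[3]=2.
prod[4] = 2·max(2,1) = 2·2 = 4
prod[5] = 2·max(3,2) = 2·3 = 6
prod[6] = 3·max(3,2) = 3·3 = 9
prod[7] = 2·max(5,6) = 2·6 = 12
prod[8] = 2·max(6,9) = 2·9 = 18
prod[9] = 3·max(6,9) = 3·9 = 27
prod[10] = 2·max(8,18) = 2·18 = 36
prod[11] = 2·max(9,27) = 2·27 = 54
One optimal split: 3 + 3 + 3 + 2; product 3·3·3·2 = 54.

54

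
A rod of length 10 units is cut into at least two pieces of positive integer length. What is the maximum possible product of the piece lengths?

36

Define prod[k] = max over 1≤i<k of i · max(k−i, prod[k−i]); the inner max lets the remainder stay uncut if that's better.
prod[2] = 1*max(1,0) = 1*1 = 1
prod[3] = 1*max(2,1) = 1*2 = 2
prod[4] = 2*max(2,1) = 2*2 = 4
prod[5] = 2*max(3,2) = 2*3 = 6
prod[6] = 3*max(3,2) = 3*3 = 9
prod[7] = 2*max(5,6) = 2*6 = 12
prod[8] = 2*max(6,9) = 2*9 = 18
prod[9] = 3*max(6,9) = 3*9 = 27
prod[10] = 2*max(8,18) = 2*18 = 36
One optimal split: 3 + 3 + 2 + 2; product 3*3*2*2 = 36.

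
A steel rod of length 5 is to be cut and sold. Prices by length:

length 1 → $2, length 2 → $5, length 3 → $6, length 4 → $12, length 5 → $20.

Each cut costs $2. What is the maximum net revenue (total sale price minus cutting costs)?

20

Let r[k] be the best obtainable value from length k. For each k, try every first piece i and keep the best of price[i] + r[k−i] minus the 2 cut fee when i<k.
r[1] = 2
r[2] = 5
r[3] = 6
r[4] = 12
r[5] = 20
Best is to make no cuts and sell whole for $20.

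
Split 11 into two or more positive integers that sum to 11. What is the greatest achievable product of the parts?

Fill f[k] for k=2..11: at each k try every first piece i and multiply by the better of (k−i) uncut or f[k−i].
Small cases: f[2]=1, f[3]=2.
f[4] = 2·max(2,1) = 2·2 = 4
f[5] = 2·max(3,2) = 2·3 = 6
f[6] = 3·max(3,2) = 3·3 = 9
f[7] = 2·max(5,6) = 2·6 = 12
f[8] = 2·max(6,9) = 2·9 = 18
f[9] = 3·max(6,9) = 3·9 = 27
f[10] = 2·max(8,18) = 2·18 = 36
f[11] = 2·max(9,27) = 2·27 = 54
One optimal split: 3 + 3 + 3 + 2; product 3·3·3·2 = 54.

54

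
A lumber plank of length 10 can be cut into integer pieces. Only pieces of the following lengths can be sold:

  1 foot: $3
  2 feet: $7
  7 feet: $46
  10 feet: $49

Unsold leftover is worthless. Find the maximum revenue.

Let f[k] be the best obtainable value from length k. For each k, try every first piece i and keep the best of price[i] + f[k−i].
f[1] = 3
f[2] = max(3+3, 7+0) = 7
f[3] = max(3+7, 7+3) = 10
f[4] = max(3+10, 7+7) = 14
f[5] = max(3+14, 7+10) = 17
f[6] = max(3+17, 7+14) = 21
f[7] = max(3+21, 7+17, 46+0) = 46
f[8] = max(3+46, 7+21, 46+3) = 49
f[9] = max(3+49, 7+46, 46+7) = 53
f[10] = max(3+53, 7+49, 46+10, 49+0) = 56
One optimal cutting: 7 + 2 + 1 → $56.

56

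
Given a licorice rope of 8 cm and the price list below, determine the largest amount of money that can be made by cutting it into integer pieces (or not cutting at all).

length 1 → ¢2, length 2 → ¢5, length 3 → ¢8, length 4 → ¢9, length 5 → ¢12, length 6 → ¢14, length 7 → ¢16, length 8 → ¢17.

Let best[k] be the best obtainable value from length k. For each k, try every first piece i and keep the best of price[i] + best[k−i].
best[1] = 2
best[2] = max(2+2, 5+0) = 5
best[3] = max(2+5, 5+2, 8+0) = 8
best[4] = max(2+8, 5+5, 8+2, 9+0) = 10
best[5] = max(2+10, 5+8, 8+5, 9+2, 12+0) = 13
best[6] = max(2+13, 5+10, 8+8, 9+5, 12+2, 14+0) = 16
best[7] = max(2+16, 5+13, 8+10, …, 14+2, 16+0) = 18
best[8] = max(2+18, 5+16, 8+13, …, 16+2, 17+0) = 21
One optimal cutting: 3 + 3 + 2 → ¢8 + ¢8 + ¢5 = ¢21.

21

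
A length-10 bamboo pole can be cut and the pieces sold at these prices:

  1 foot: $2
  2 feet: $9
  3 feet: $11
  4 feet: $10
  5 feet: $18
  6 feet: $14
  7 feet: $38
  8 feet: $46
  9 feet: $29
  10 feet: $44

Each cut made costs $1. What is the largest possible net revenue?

Consider every possible first cut. net[k] is the best of p[i]+net[k−i] over all sellable i≤k, charging 1 whenever i<k.
net[1] = 2
net[2] = max(2+2-1, 9+0) = 9
net[3] = max(2+9-1, 9+2-1, 11+0) = 11
net[4] = max(2+11-1, 9+9-1, 11+2-1, 10+0) = 17
net[5] = max(2+17-1, 9+11-1, 11+9-1, 10+2-1, 18+0) = 19
net[6] = max(2+19-1, 9+17-1, 11+11-1, 10+9-1, 18+2-1, 14+0) = 25
net[7] = max(2+25-1, 9+19-1, 11+17-1, …, 14+2-1, 38+0) = 38
net[8] = max(2+38-1, 9+25-1, 11+19-1, …, 38+2-1, 46+0) = 46
net[9] = max(2+46-1, 9+38-1, 11+25-1, …, 46+2-1, 29+0) = 47
net[10] = max(2+47-1, 9+46-1, 11+38-1, …, 29+2-1, 44+0) = 54
One optimal plan: pieces 8 + 2 (1 cut) → $55 − $1 = $54.

54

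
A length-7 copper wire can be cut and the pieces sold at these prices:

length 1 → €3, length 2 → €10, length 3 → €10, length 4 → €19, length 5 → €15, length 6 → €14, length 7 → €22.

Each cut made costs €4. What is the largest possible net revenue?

25

Consider every possible first cut. v[k] is the best of p[i]+v[k−i] over all sellable i≤k, charging 4 whenever i<k.
v[1] = 3
v[2] = max(3+3-4, 10+0) = 10
v[3] = max(3+10-4, 10+3-4, 10+0) = 10
v[4] = max(3+10-4, 10+10-4, 10+3-4, 19+0) = 19
v[5] = max(3+19-4, 10+10-4, 10+10-4, 19+3-4, 15+0) = 18
v[6] = max(3+18-4, 10+19-4, 10+10-4, 19+10-4, 15+3-4, 14+0) = 25
v[7] = max(3+25-4, 10+18-4, 10+19-4, …, 14+3-4, 22+0) = 25
One optimal plan: pieces 4 + 3 (1 cut) → €29 − €4 = €25.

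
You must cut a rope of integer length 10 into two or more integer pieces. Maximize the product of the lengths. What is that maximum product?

36

Define P[k] = max over 1≤i<k of i · max(k−i, P[k−i]); the inner max lets the remainder stay uncut if that's better.
P[2] = 1×max(1,0) = 1×1 = 1
P[3] = 1×max(2,1) = 1×2 = 2
P[4] = 2×max(2,1) = 2×2 = 4
P[5] = 2×max(3,2) = 2×3 = 6
P[6] = 3×max(3,2) = 3×3 = 9
P[7] = 2×max(5,6) = 2×6 = 12
P[8] = 2×max(6,9) = 2×9 = 18
P[9] = 3×max(6,9) = 3×9 = 27
P[10] = 2×max(8,18) = 2×18 = 36
One optimal split: 3 + 3 + 2 + 2; product 3×3×2×2 = 36.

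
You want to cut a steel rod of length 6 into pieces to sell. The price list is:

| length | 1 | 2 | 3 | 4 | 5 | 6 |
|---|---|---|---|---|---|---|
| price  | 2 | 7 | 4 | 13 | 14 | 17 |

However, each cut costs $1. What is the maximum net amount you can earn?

Consider every possible first cut. net[k] is the best of p[i]+net[k−i] over all sellable i≤k, charging 1 whenever i<k.
net[1] = 2
net[2] = max(2+2-1, 7+0) = 7
net[3] = max(2+7-1, 7+2-1, 4+0) = 8
net[4] = max(2+8-1, 7+7-1, 4+2-1, 13+0) = 13
net[5] = max(2+13-1, 7+8-1, 4+7-1, 13+2-1, 14+0) = 14
net[6] = max(2+14-1, 7+13-1, 4+8-1, 13+7-1, 14+2-1, 17+0) = 19
One optimal plan: pieces 2 + 2 + 2 (2 cuts) → $21 − $2 = $19.

19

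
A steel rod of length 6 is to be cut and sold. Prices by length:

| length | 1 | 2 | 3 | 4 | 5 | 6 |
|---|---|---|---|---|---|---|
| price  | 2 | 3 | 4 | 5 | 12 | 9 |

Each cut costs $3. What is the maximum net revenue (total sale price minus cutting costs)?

Let r[k] be the best obtainable value from length k. For each k, try every first piece i and keep the best of price[i] + r[k−i] minus the 3 cut fee when i<k.
r[1] = 2
r[2] = 3
r[3] = 4
r[4] = 5
r[5] = 12
r[6] = 11  (first piece 1, then r[5]=12)
One optimal plan: pieces 5 + 1 (1 cut) → $14 − $3 = $11.

11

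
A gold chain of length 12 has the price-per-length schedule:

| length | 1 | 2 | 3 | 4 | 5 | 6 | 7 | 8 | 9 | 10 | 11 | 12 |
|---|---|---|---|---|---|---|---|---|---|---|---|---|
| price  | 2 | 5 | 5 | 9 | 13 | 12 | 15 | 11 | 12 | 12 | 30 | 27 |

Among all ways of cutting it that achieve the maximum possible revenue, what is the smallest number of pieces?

2

Build r[k] bottom-up: r[k] = max over allowed piece i of (p[i] + r[k−i]).
r[1] = 2
r[2] = max(2+2, 5+0) = 5
r[3] = max(2+5, 5+2, 5+0) = 7
r[4] = max(2+7, 5+5, 5+2, 9+0) = 10
r[5] = max(2+10, 5+7, 5+5, 9+2, 13+0) = 13
r[6] = max(2+13, 5+10, 5+7, 9+5, 13+2, 12+0) = 15
r[7] = max(2+15, 5+13, 5+10, …, 12+2, 15+0) = 18
r[8] = max(2+18, 5+15, 5+13, …, 15+2, 11+0) = 20
r[9] = max(2+20, 5+18, 5+15, …, 11+2, 12+0) = 23
r[10] = max(2+23, 5+20, 5+18, …, 12+2, 12+0) = 26
r[11] = max(2+26, 5+23, 5+20, …, 12+2, 30+0) = 30
r[12] = max(2+30, 5+26, 5+23, …, 30+2, 27+0) = 32
Maximum revenue is $32.
Now minimize piece count subject to staying optimal: for each k, pieces[k] = 1 + min over i with p[i]+r[k−i]=r[k] of pieces[k−i].
pieces[9] = 3
pieces[10] = 2
pieces[11] = 1
pieces[12] = 2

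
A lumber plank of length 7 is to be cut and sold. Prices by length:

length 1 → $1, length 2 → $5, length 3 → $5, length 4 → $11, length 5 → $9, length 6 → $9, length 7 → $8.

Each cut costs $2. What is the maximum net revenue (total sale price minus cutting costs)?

14

Build v[k] bottom-up: v[k] = max over allowed piece i of (p[i] + v[k−i]) − 2 per cut.
v[1] = 1
v[2] = max(1+1-2, 5+0) = 5
v[3] = max(1+5-2, 5+1-2, 5+0) = 5
v[4] = max(1+5-2, 5+5-2, 5+1-2, 11+0) = 11
v[5] = max(1+11-2, 5+5-2, 5+5-2, 11+1-2, 9+0) = 10
v[6] = max(1+10-2, 5+11-2, 5+5-2, 11+5-2, 9+1-2, 9+0) = 14
v[7] = max(1+14-2, 5+10-2, 5+11-2, …, 9+1-2, 8+0) = 14
One optimal plan: pieces 4 + 3 (1 cut) → $16 − $2 = $14.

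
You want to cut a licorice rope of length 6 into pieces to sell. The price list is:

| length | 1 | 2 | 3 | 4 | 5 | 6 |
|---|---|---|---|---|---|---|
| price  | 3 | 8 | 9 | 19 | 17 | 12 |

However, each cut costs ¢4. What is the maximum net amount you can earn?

23

Consider every possible first cut. net[k] is the best of p[i]+net[k−i] over all sellable i≤k, charging 4 whenever i<k.
net[1] = 3
net[2] = 8
net[3] = 9
net[4] = 19
net[5] = 18  (first piece 1, then net[4]=19)
net[6] = 23  (first piece 2, then net[4]=19)
One optimal plan: pieces 4 + 2 (1 cut) → ¢27 − ¢4 = ¢23.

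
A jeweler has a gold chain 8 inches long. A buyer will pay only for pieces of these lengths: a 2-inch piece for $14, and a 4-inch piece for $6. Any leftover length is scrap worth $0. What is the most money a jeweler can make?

56

Build r[k] bottom-up: r[k] = max over allowed piece i of (p[i] + r[k−i]).
r[1] = 0
r[2] = 14
r[3] = 14
r[4] = max(14+14, 6+0) = 28
r[5] = max(14+14, 6+0) = 28
r[6] = max(14+28, 6+14) = 42
r[7] = max(14+28, 6+14) = 42
r[8] = max(14+42, 6+28) = 56
One optimal cutting: 2 + 2 + 2 + 2 → $56.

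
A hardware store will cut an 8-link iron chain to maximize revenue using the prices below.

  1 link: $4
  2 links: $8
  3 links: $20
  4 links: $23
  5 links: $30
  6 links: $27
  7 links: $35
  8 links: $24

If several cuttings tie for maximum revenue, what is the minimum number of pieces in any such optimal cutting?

2

Consider every possible first cut. r[k] is the best of p[i]+r[k−i] over all sellable i≤k.
r[1] = 4
r[2] = max(4+4, 8+0) = 8
r[3] = max(4+8, 8+4, 20+0) = 20
r[4] = max(4+20, 8+8, 20+4, 23+0) = 24
r[5] = max(4+24, 8+20, 20+8, 23+4, 30+0) = 30
r[6] = max(4+30, 8+24, 20+20, 23+8, 30+4, 27+0) = 40
r[7] = max(4+40, 8+30, 20+24, …, 27+4, 35+0) = 44
r[8] = max(4+44, 8+40, 20+30, …, 35+4, 24+0) = 50
Maximum revenue is $50.
Now minimize piece count subject to staying optimal: for each k, pieces[k] = 1 + min over i with p[i]+r[k−i]=r[k] of pieces[k−i].
pieces[5] = 1
pieces[6] = 2
pieces[7] = 3
pieces[8] = 2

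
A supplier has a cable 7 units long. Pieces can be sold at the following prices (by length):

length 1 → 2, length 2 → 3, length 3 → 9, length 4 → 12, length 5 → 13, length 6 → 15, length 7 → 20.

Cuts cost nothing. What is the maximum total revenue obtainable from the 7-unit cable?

Consider every possible first cut. r[k] is the best of p[i]+r[k−i] over all sellable i≤k.
r[1] = 2
r[2] = max(2+2, 3+0) = 4
r[3] = max(2+4, 3+2, 9+0) = 9
r[4] = max(2+9, 3+4, 9+2, 12+0) = 12
r[5] = max(2+12, 3+9, 9+4, 12+2, 13+0) = 14
r[6] = max(2+14, 3+12, 9+9, 12+4, 13+2, 15+0) = 18
r[7] = max(2+18, 3+14, 9+12, …, 15+2, 20+0) = 21
One optimal cutting: 4 + 3 → 12 + 9 = 21.

21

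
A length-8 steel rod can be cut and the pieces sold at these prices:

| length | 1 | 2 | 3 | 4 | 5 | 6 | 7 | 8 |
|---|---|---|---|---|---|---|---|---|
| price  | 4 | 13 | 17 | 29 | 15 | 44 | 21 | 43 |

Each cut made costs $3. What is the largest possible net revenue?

55

Consider every possible first cut. net[k] is the best of p[i]+net[k−i] over all sellable i≤k, charging 3 whenever i<k.
net[1] = 4
net[2] = 13
net[3] = 17
net[4] = 29
net[5] = 30  (first piece 1, then net[4]=29)
net[6] = 44
net[7] = 45  (first piece 1, then net[6]=44)
net[8] = 55  (first piece 4, then net[4]=29)
One optimal plan: pieces 4 + 4 (1 cut) → $58 − $3 = $55.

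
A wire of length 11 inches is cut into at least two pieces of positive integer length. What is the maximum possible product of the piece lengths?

Let prod[k] be the best product for length k (with at least one cut). For each first piece i, the rest contributes max(k−i, prod[k−i]).
Small cases: prod[2]=1, prod[3]=2, prod[4]=4, prod[5]=6, prod[6]=9.
prod[7] = 2×max(5,6) = 2×6 = 12
prod[8] = 2×max(6,9) = 2×9 = 18
prod[9] = 3×max(6,9) = 3×9 = 27
prod[10] = 2×max(8,18) = 2×18 = 36
prod[11] = 2×max(9,27) = 2×27 = 54
One optimal split: 3 + 3 + 3 + 2; product 3×3×3×2 = 54.

54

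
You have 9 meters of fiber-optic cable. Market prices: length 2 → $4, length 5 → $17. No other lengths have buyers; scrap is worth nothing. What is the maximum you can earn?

25

Build f[k] bottom-up: f[k] = max over allowed piece i of (p[i] + f[k−i]).
f[1] = 0
f[2] = 4
f[3] = 4
f[4] = 8  (first piece 2, then f[2]=4)
f[5] = max(4+4, 17+0) = 17
f[6] = max(4+8, 17+0) = 17
f[7] = max(4+17, 17+4) = 21
f[8] = max(4+17, 17+4) = 21
f[9] = max(4+21, 17+8) = 25
One optimal cutting: 5 + 2 + 2 → $25.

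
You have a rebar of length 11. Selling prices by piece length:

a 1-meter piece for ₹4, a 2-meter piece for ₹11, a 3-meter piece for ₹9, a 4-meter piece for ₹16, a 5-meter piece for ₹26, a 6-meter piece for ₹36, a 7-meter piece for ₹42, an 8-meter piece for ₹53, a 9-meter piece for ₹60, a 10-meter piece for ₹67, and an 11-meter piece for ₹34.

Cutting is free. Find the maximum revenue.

Consider every possible first cut. v[k] is the best of p[i]+v[k−i] over all sellable i≤k.
v[1] = 4
v[2] = 11
v[3] = 15  (first piece 1, then v[2]=11)
v[4] = 22  (first piece 2, then v[2]=11)
v[5] = 26  (first piece 1, then v[4]=22)
v[6] = 36
v[7] = 42
v[8] = 53
v[9] = 60
v[10] = 67
v[11] = 71  (first piece 1, then v[10]=67)
One optimal cutting: 10 + 1 → ₹67 + ₹4 = ₹71.

71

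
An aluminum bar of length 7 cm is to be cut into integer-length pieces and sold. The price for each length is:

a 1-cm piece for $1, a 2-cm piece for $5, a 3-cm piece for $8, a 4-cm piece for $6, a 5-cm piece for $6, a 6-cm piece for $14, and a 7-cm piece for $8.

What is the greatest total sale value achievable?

Consider every possible first cut. best[k] is the best of p[i]+best[k−i] over all sellable i≤k.
best[1] = 1
best[2] = max(1+1, 5+0) = 5
best[3] = max(1+5, 5+1, 8+0) = 8
best[4] = max(1+8, 5+5, 8+1, 6+0) = 10
best[5] = max(1+10, 5+8, 8+5, 6+1, 6+0) = 13
best[6] = max(1+13, 5+10, 8+8, 6+5, 6+1, 14+0) = 16
best[7] = max(1+16, 5+13, 8+10, …, 14+1, 8+0) = 18
One optimal cutting: 3 + 2 + 2 → $8 + $5 + $5 = $18.

18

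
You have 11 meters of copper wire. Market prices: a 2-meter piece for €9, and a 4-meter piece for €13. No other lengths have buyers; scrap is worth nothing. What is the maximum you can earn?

45

Let r[k] be the best obtainable value from length k. For each k, try every first piece i and keep the best of price[i] + r[k−i].
r[1] = 0
r[2] = 9
r[3] = 9
r[4] = max(9+9, 13+0) = 18
r[5] = max(9+9, 13+0) = 18
r[6] = max(9+18, 13+9) = 27
r[7] = max(9+18, 13+9) = 27
r[8] = max(9+27, 13+18) = 36
r[9] = max(9+27, 13+18) = 36
r[10] = max(9+36, 13+27) = 45
r[11] = max(9+36, 13+27) = 45
One optimal cutting: pieces 2 + 2 + 2 + 2 + 2 with 1 meter of scrap → €45.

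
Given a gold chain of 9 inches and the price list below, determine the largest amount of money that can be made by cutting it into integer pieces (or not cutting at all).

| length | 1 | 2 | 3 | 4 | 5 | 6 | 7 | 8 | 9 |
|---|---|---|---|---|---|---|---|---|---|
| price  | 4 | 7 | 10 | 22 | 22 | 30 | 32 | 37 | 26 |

Consider every possible first cut. r[k] is the best of p[i]+r[k−i] over all sellable i≤k.
r[1] = 4
r[2] = 8  (first piece 1, then r[1]=4)
r[3] = 12  (first piece 1, then r[2]=8)
r[4] = 22
r[5] = 26  (first piece 1, then r[4]=22)
r[6] = 30  (first piece 1, then r[5]=26)
r[7] = 34  (first piece 1, then r[6]=30)
r[8] = 44  (first piece 4, then r[4]=22)
r[9] = 48  (first piece 1, then r[8]=44)
One optimal cutting: 4 + 4 + 1 → $22 + $22 + $4 = $48.

48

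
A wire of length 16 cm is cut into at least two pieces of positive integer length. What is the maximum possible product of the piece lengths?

324

Let f[k] be the best product for length k (with at least one cut). For each first piece i, the rest contributes max(k−i, f[k−i]).
f[2] = 1·max(1,0) = 1·1 = 1
f[3] = 1·max(2,1) = 1·2 = 2
f[4] = 2·max(2,1) = 2·2 = 4
f[5] = 2·max(3,2) = 2·3 = 6
f[6] = 3·max(3,2) = 3·3 = 9
f[7] = 2·max(5,6) = 2·6 = 12
f[8] = 2·max(6,9) = 2·9 = 18
f[9] = 3·max(6,9) = 3·9 = 27
f[10] = 2·max(8,18) = 2·18 = 36
f[11] = 2·max(9,27) = 2·27 = 54
f[12] = 3·max(9,27) = 3·27 = 81
f[13] = 2·max(11,54) = 2·54 = 108
f[14] = 2·max(12,81) = 2·81 = 162
f[15] = 3·max(12,81) = 3·81 = 243
f[16] = 2·max(14,162) = 2·162 = 324
One optimal split: 3 + 3 + 3 + 3 + 2 + 2; product 3·3·3·3·2·2 = 324.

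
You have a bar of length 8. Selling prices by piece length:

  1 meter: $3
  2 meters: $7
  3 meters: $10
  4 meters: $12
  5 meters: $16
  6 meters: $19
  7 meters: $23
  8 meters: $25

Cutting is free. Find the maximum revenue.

28

Consider every possible first cut. R[k] is the best of p[i]+R[k−i] over all sellable i≤k.
R[1] = 3
R[2] = 7
R[3] = 10  (first piece 1, then R[2]=7)
R[4] = 14  (first piece 2, then R[2]=7)
R[5] = 17  (first piece 1, then R[4]=14)
R[6] = 21  (first piece 2, then R[4]=14)
R[7] = 24  (first piece 1, then R[6]=21)
R[8] = 28  (first piece 2, then R[6]=21)
One optimal cutting: 2 + 2 + 2 + 2 → $7 + $7 + $7 + $7 = $28.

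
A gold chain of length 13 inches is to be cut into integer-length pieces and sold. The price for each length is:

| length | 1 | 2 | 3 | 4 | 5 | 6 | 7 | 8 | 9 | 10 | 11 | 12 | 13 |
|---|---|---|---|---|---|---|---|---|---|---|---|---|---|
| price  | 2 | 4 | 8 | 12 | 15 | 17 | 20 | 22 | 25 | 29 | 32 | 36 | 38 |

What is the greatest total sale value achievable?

39

Let v[k] be the best obtainable value from length k. For each k, try every first piece i and keep the best of price[i] + v[k−i].
v[1] = 2
v[2] = 4  (first piece 1, then v[1]=2)
v[3] = 8
v[4] = 12
v[5] = 15
v[6] = 17  (first piece 1, then v[5]=15)
v[7] = 20  (first piece 3, then v[4]=12)
v[8] = 24  (first piece 4, then v[4]=12)
v[9] = 27  (first piece 4, then v[5]=15)
v[10] = 30  (first piece 5, then v[5]=15)
v[11] = 32  (first piece 1, then v[10]=30)
v[12] = 36  (first piece 4, then v[8]=24)
v[13] = 39  (first piece 4, then v[9]=27)
One optimal cutting: 5 + 4 + 4 → $15 + $12 + $12 = $39.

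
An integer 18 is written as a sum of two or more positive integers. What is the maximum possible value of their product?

729

Fill prod[k] for k=2..18: at each k try every first piece i and multiply by the better of (k−i) uncut or prod[k−i].
Small cases: prod[2]=1, prod[3]=2, prod[4]=4, prod[5]=6, prod[6]=9, prod[7]=12, prod[8]=18, prod[9]=27, prod[10]=36, prod[11]=54.
prod[12] = 3*max(9,27) = 3*27 = 81
prod[13] = 2*max(11,54) = 2*54 = 108
prod[14] = 2*max(12,81) = 2*81 = 162
prod[15] = 3*max(12,81) = 3*81 = 243
prod[16] = 2*max(14,162) = 2*162 = 324
prod[17] = 2*max(15,243) = 2*243 = 486
prod[18] = 3*max(15,243) = 3*243 = 729
One optimal split: 3 + 3 + 3 + 3 + 3 + 3; product 3*3*3*3*3*3 = 729.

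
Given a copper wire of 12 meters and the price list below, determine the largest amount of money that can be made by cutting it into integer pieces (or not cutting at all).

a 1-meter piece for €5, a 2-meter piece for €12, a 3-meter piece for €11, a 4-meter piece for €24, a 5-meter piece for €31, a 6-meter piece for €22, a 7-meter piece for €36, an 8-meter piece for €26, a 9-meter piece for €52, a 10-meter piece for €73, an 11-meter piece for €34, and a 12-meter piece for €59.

85

Let best[k] be the best obtainable value from length k. For each k, try every first piece i and keep the best of price[i] + best[k−i].
best[1] = 5
best[2] = max(5+5, 12+0) = 12
best[3] = max(5+12, 12+5, 11+0) = 17
best[4] = max(5+17, 12+12, 11+5, 24+0) = 24
best[5] = max(5+24, 12+17, 11+12, 24+5, 31+0) = 31
best[6] = max(5+31, 12+24, 11+17, 24+12, 31+5, 22+0) = 36
best[7] = max(5+36, 12+31, 11+24, …, 22+5, 36+0) = 43
best[8] = max(5+43, 12+36, 11+31, …, 36+5, 26+0) = 48
best[9] = max(5+48, 12+43, 11+36, …, 26+5, 52+0) = 55
best[10] = max(5+55, 12+48, 11+43, …, 52+5, 73+0) = 73
best[11] = max(5+73, 12+55, 11+48, …, 73+5, 34+0) = 78
best[12] = max(5+78, 12+73, 11+55, …, 34+5, 59+0) = 85
One optimal cutting: 10 + 2 → €73 + €12 = €85.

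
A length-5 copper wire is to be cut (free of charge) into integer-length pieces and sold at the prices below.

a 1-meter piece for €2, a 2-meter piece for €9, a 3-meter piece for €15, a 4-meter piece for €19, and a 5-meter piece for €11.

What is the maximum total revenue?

Let r[k] be the best obtainable value from length k. For each k, try every first piece i and keep the best of price[i] + r[k−i].
r[1] = 2
r[2] = max(2+2, 9+0) = 9
r[3] = max(2+9, 9+2, 15+0) = 15
r[4] = max(2+15, 9+9, 15+2, 19+0) = 19
r[5] = max(2+19, 9+15, 15+9, 19+2, 11+0) = 24
One optimal cutting: 3 + 2 → €15 + €9 = €24.

24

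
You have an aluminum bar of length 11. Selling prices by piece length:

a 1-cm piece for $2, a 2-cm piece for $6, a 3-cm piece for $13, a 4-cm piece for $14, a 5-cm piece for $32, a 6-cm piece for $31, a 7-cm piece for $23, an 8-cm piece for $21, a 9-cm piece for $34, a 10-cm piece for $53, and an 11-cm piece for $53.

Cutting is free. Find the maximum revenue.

Let best[k] be the best obtainable value from length k. For each k, try every first piece i and keep the best of price[i] + best[k−i].
best[1] = 2
best[2] = max(2+2, 6+0) = 6
best[3] = max(2+6, 6+2, 13+0) = 13
best[4] = max(2+13, 6+6, 13+2, 14+0) = 15
best[5] = max(2+15, 6+13, 13+6, 14+2, 32+0) = 32
best[6] = max(2+32, 6+15, 13+13, 14+6, 32+2, 31+0) = 34
best[7] = max(2+34, 6+32, 13+15, …, 31+2, 23+0) = 38
best[8] = max(2+38, 6+34, 13+32, …, 23+2, 21+0) = 45
best[9] = max(2+45, 6+38, 13+34, …, 21+2, 34+0) = 47
best[10] = max(2+47, 6+45, 13+38, …, 34+2, 53+0) = 64
best[11] = max(2+64, 6+47, 13+45, …, 53+2, 53+0) = 66
One optimal cutting: 5 + 5 + 1 → $32 + $32 + $2 = $66.

66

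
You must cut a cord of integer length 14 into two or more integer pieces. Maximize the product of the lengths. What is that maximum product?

Let m[k] be the best product for length k (with at least one cut). For each first piece i, the rest contributes max(k−i, m[k−i]).
m[2] = 1·max(1,0) = 1·1 = 1
m[3] = 1·max(2,1) = 1·2 = 2
m[4] = 2·max(2,1) = 2·2 = 4
m[5] = 2·max(3,2) = 2·3 = 6
m[6] = 3·max(3,2) = 3·3 = 9
m[7] = 2·max(5,6) = 2·6 = 12
m[8] = 2·max(6,9) = 2·9 = 18
m[9] = 3·max(6,9) = 3·9 = 27
m[10] = 2·max(8,18) = 2·18 = 36
m[11] = 2·max(9,27) = 2·27 = 54
m[12] = 3·max(9,27) = 3·27 = 81
m[13] = 2·max(11,54) = 2·54 = 108
m[14] = 2·max(12,81) = 2·81 = 162
One optimal split: 3 + 3 + 3 + 3 + 2; product 3·3·3·3·2 = 162.

162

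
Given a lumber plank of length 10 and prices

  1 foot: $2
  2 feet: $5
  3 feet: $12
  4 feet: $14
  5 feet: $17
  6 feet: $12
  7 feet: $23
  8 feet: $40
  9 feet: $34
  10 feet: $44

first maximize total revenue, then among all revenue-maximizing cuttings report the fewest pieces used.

2

Let r[k] be the best obtainable value from length k. For each k, try every first piece i and keep the best of price[i] + r[k−i].
r[1] = 2
r[2] = max(2+2, 5+0) = 5
r[3] = max(2+5, 5+2, 12+0) = 12
r[4] = max(2+12, 5+5, 12+2, 14+0) = 14
r[5] = max(2+14, 5+12, 12+5, 14+2, 17+0) = 17
r[6] = max(2+17, 5+14, 12+12, 14+5, 17+2, 12+0) = 24
r[7] = max(2+24, 5+17, 12+14, …, 12+2, 23+0) = 26
r[8] = max(2+26, 5+24, 12+17, …, 23+2, 40+0) = 40
r[9] = max(2+40, 5+26, 12+24, …, 40+2, 34+0) = 42
r[10] = max(2+42, 5+40, 12+26, …, 34+2, 44+0) = 45
Maximum revenue is $45.
Now minimize piece count subject to staying optimal: for each k, pieces[k] = 1 + min over i with p[i]+r[k−i]=r[k] of pieces[k−i].
pieces[7] = 2
pieces[8] = 1
pieces[9] = 2
pieces[10] = 2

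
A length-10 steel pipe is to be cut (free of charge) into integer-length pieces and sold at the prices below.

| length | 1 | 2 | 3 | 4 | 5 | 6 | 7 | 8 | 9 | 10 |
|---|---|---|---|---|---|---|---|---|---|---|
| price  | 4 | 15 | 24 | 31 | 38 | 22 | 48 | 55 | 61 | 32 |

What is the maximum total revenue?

79

Build best[k] bottom-up: best[k] = max over allowed piece i of (p[i] + best[k−i]).
best[1] = 4
best[2] = 15
best[3] = 24
best[4] = 31
best[5] = 39  (first piece 2, then best[3]=24)
best[6] = 48  (first piece 3, then best[3]=24)
best[7] = 55  (first piece 3, then best[4]=31)
best[8] = 63  (first piece 2, then best[6]=48)
best[9] = 72  (first piece 3, then best[6]=48)
best[10] = 79  (first piece 3, then best[7]=55)
One optimal cutting: 4 + 3 + 3 → $31 + $24 + $24 = $79.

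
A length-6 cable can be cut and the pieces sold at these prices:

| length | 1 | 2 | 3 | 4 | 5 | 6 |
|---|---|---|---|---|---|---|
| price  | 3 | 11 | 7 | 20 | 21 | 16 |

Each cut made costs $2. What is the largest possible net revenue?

Let r[k] be the best obtainable value from length k. For each k, try every first piece i and keep the best of price[i] + r[k−i] minus the 2 cut fee when i<k.
r[1] = 3
r[2] = 11
r[3] = 12  (first piece 1, then r[2]=11)
r[4] = 20  (first piece 2, then r[2]=11)
r[5] = 21  (first piece 1, then r[4]=20)
r[6] = 29  (first piece 2, then r[4]=20)
One optimal plan: pieces 2 + 2 + 2 (2 cuts) → $33 − $4 = $29.

29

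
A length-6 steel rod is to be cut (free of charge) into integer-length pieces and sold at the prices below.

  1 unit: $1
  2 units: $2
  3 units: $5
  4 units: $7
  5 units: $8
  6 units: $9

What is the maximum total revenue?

Consider every possible first cut. v[k] is the best of p[i]+v[k−i] over all sellable i≤k.
v[1] = 1
v[2] = max(1+1, 2+0) = 2
v[3] = max(1+2, 2+1, 5+0) = 5
v[4] = max(1+5, 2+2, 5+1, 7+0) = 7
v[5] = max(1+7, 2+5, 5+2, 7+1, 8+0) = 8
v[6] = max(1+8, 2+7, 5+5, 7+2, 8+1, 9+0) = 10
One optimal cutting: 3 + 3 → $5 + $5 = $10.

10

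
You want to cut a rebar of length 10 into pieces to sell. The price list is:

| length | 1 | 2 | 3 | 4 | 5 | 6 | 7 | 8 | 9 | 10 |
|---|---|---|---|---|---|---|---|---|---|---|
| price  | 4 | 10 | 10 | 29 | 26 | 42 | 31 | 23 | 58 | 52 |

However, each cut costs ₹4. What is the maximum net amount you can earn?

Let r[k] be the best obtainable value from length k. For each k, try every first piece i and keep the best of price[i] + r[k−i] minus the 4 cut fee when i<k.
r[1] = 4
r[2] = 10
r[3] = 10  (first piece 1, then r[2]=10)
r[4] = 29
r[5] = 29  (first piece 1, then r[4]=29)
r[6] = 42
r[7] = 42  (first piece 1, then r[6]=42)
r[8] = 54  (first piece 4, then r[4]=29)
r[9] = 58
r[10] = 67  (first piece 4, then r[6]=42)
One optimal plan: pieces 6 + 4 (1 cut) → ₹71 − ₹4 = ₹67.

67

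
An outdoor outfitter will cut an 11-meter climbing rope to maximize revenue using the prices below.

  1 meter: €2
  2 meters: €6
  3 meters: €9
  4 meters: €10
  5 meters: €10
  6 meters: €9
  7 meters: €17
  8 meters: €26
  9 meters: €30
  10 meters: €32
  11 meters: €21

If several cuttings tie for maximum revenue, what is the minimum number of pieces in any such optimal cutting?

2

Build r[k] bottom-up: r[k] = max over allowed piece i of (p[i] + r[k−i]).
r[1] = 2
r[2] = 6
r[3] = 9
r[4] = 12  (first piece 2, then r[2]=6)
r[5] = 15  (first piece 2, then r[3]=9)
r[6] = 18  (first piece 2, then r[4]=12)
r[7] = 21  (first piece 2, then r[5]=15)
r[8] = 26
r[9] = 30
r[10] = 32  (first piece 1, then r[9]=30)
r[11] = 36  (first piece 2, then r[9]=30)
Maximum revenue is €36.
Now minimize piece count subject to staying optimal: for each k, pieces[k] = 1 + min over i with p[i]+r[k−i]=r[k] of pieces[k−i].
pieces[8] = 1
pieces[9] = 1
pieces[10] = 1
pieces[11] = 2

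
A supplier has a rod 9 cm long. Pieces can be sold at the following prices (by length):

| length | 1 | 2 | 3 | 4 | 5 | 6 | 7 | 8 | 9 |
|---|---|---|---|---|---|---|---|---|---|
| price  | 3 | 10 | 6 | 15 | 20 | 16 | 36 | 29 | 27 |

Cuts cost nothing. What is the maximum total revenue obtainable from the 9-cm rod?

46

Build R[k] bottom-up: R[k] = max over allowed piece i of (p[i] + R[k−i]).
R[1] = 3
R[2] = max(3+3, 10+0) = 10
R[3] = max(3+10, 10+3, 6+0) = 13
R[4] = max(3+13, 10+10, 6+3, 15+0) = 20
R[5] = max(3+20, 10+13, 6+10, 15+3, 20+0) = 23
R[6] = max(3+23, 10+20, 6+13, 15+10, 20+3, 16+0) = 30
R[7] = max(3+30, 10+23, 6+20, …, 16+3, 36+0) = 36
R[8] = max(3+36, 10+30, 6+23, …, 36+3, 29+0) = 40
R[9] = max(3+40, 10+36, 6+30, …, 29+3, 27+0) = 46
One optimal cutting: 7 + 2 → €36 + €10 = €46.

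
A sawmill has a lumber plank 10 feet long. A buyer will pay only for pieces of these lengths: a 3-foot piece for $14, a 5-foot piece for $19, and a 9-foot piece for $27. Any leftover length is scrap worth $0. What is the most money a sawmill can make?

Let r[k] be the best obtainable value from length k. For each k, try every first piece i and keep the best of price[i] + r[k−i].
r[1] = 0
r[2] = 0
r[3] = 14
r[4] = 14
r[5] = max(14+0, 19+0) = 19
r[6] = max(14+14, 19+0) = 28
r[7] = max(14+14, 19+0) = 28
r[8] = max(14+19, 19+14) = 33
r[9] = max(14+28, 19+14, 27+0) = 42
r[10] = max(14+28, 19+19, 27+0) = 42
One optimal cutting: pieces 3 + 3 + 3 with 1 foot of scrap → $42.

42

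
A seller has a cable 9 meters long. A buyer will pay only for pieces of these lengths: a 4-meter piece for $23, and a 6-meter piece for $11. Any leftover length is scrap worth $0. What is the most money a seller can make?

Build r[k] bottom-up: r[k] = max over allowed piece i of (p[i] + r[k−i]).
r[1] = 0
r[2] = 0
r[3] = 0
r[4] = 23
r[5] = 23
r[6] = max(23+0, 11+0) = 23
r[7] = max(23+0, 11+0) = 23
r[8] = max(23+23, 11+0) = 46
r[9] = max(23+23, 11+0) = 46
One optimal cutting: pieces 4 + 4 with 1 meter of scrap → $46.

46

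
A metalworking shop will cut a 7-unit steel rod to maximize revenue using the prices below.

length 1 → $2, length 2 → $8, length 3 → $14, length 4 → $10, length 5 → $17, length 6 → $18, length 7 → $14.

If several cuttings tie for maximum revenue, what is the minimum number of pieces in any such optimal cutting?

Consider every possible first cut. r[k] is the best of p[i]+r[k−i] over all sellable i≤k.
r[1] = 2
r[2] = 8
r[3] = 14
r[4] = 16  (first piece 1, then r[3]=14)
r[5] = 22  (first piece 2, then r[3]=14)
r[6] = 28  (first piece 3, then r[3]=14)
r[7] = 30  (first piece 1, then r[6]=28)
Maximum revenue is $30.
Now minimize piece count subject to staying optimal: for each k, pieces[k] = 1 + min over i with p[i]+r[k−i]=r[k] of pieces[k−i].
pieces[4] = 2
pieces[5] = 2
pieces[6] = 2
pieces[7] = 3

3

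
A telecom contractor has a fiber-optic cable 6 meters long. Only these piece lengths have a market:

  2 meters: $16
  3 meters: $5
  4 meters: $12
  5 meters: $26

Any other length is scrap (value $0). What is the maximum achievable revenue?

48

Consider every possible first cut. f[k] is the best of p[i]+f[k−i] over all sellable i≤k.
f[1] = 0
f[2] = 16
f[3] = max(16+0, 5+0) = 16
f[4] = max(16+16, 5+0, 12+0) = 32
f[5] = max(16+16, 5+16, 12+0, 26+0) = 32
f[6] = max(16+32, 5+16, 12+16, 26+0) = 48
One optimal cutting: 2 + 2 + 2 → $48.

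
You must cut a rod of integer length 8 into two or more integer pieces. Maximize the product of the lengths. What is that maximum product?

Define P[k] = max over 1≤i<k of i · max(k−i, P[k−i]); the inner max lets the remainder stay uncut if that's better.
Small cases: P[2]=1.
P[3] = max(1×2, 2×1) = 2
P[4] = max(1×3, 2×2, 3×1) = 4
P[5] = max(1×4, 2×3, 3×2, 4×1) = 6
P[6] = max(1×6, 2×4, 3×3, 4×2, 5×1) = 9
P[7] = max(1×9, 2×6, 3×4, 4×3, 5×2, 6×1) = 12
P[8] = max(1×12, 2×9, 3×6, …, 6×2, 7×1) = 18
One optimal split: 3 + 3 + 2; product 3×3×2 = 18.

18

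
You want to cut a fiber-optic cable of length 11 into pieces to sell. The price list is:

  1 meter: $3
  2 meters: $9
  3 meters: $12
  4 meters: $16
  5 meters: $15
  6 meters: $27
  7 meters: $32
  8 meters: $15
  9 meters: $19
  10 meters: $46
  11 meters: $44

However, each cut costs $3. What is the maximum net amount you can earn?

46

Let v[k] be the best obtainable value from length k. For each k, try every first piece i and keep the best of price[i] + v[k−i] minus the 3 cut fee when i<k.
v[1] = 3
v[2] = 9
v[3] = 12
v[4] = 16
v[5] = 18  (first piece 2, then v[3]=12)
v[6] = 27
v[7] = 32
v[8] = 33  (first piece 2, then v[6]=27)
v[9] = 38  (first piece 2, then v[7]=32)
v[10] = 46
v[11] = 46  (first piece 1, then v[10]=46)
One optimal plan: pieces 10 + 1 (1 cut) → $49 − $3 = $46.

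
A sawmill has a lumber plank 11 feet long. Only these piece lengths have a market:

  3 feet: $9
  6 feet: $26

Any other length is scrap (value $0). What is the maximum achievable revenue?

Build r[k] bottom-up: r[k] = max over allowed piece i of (p[i] + r[k−i]).
r[1] = 0
r[2] = 0
r[3] = 9
r[4] = 9
r[5] = 9
r[6] = 26
r[7] = 26
r[8] = 26
r[9] = 35  (first piece 3, then r[6]=26)
r[10] = 35
r[11] = 35
One optimal cutting: pieces 6 + 3 with 2 feet of scrap → $35.

35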